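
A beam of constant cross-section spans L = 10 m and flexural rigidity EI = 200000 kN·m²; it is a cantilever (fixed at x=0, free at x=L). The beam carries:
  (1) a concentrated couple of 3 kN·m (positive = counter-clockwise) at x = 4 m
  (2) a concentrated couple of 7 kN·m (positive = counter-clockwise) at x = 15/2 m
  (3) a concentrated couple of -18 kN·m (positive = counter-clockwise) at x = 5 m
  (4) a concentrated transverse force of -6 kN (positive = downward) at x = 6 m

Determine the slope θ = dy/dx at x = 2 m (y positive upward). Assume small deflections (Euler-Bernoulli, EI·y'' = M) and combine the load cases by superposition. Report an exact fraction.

θ(2) = 11/50000 rad

Load 1 — applied couple M₀=3 kN·m at a=4 m (b=L-a=6):
  θ_1 = M₀x/EI  [x≤a] = 3·2/200000 = 3/100000 rad
Load 2 — applied couple M₀=7 kN·m at a=15/2 m (b=L-a=5/2):
  θ_2 = M₀x/EI  [x≤a] = 7·2/200000 = 7/100000 rad
Load 3 — applied couple M₀=-18 kN·m at a=5 m (b=L-a=5):
  θ_3 = M₀x/EI  [x≤a] = (-18)·2/200000 = -9/50000 rad
Load 4 — point force P=-6 kN at a=6 m (b=L-a=4):
  θ_4 = -Px(2a-x)/(2EI)  [x≤a] = -(-6)·2·(2·6-2)/(2·200000) = 3/10000 rad
Superposition: θ = Σ θ_i = 11/50000 rad ≈ 0.000220 rad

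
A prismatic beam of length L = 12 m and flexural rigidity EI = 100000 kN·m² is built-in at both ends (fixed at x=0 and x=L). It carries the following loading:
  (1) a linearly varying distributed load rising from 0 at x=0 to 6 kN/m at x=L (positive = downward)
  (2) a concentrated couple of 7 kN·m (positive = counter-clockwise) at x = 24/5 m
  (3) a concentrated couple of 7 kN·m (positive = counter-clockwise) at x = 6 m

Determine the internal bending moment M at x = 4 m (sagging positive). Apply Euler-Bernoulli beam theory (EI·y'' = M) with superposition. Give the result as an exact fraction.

Load 1 — triangular load w₀=6 kN/m (0→w₀ over full span):
  M_1 = 3w₀Lx/20 - w₀L²/30 - w₀x³/(6L) = 3·6·12·4/20 - 6·12²/30 - 6·4³/(6·12) = 136/15 kN·m
Load 2 — applied couple M₀=7 kN·m at a=24/5 m (b=L-a=36/5):
  M_2 = R_Ax - M_A  [x≤a] with R_A=21/25, M_A=21/25 = (21/25)·4 - (21/25) = 63/25 kN·m
Load 3 — applied couple M₀=7 kN·m at a=6 m (b=L-a=6):
  M_3 = R_Ax - M_A  [x≤a] with R_A=7/8, M_A=7/4 = (7/8)·4 - (7/4) = 7/4 kN·m
Superposition: M = Σ M_i = 4001/300 kN·m ≈ 13.336667 kN·m

M(4) = 4001/300 kN·m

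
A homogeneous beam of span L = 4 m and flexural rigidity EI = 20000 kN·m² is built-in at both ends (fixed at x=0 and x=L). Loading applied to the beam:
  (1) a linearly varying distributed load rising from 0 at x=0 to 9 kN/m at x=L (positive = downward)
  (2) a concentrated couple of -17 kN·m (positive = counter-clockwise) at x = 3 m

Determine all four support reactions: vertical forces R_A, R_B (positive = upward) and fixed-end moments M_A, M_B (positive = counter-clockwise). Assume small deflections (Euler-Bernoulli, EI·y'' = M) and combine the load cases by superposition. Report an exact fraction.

Load 1 — triangular load w₀=9 kN/m (0→w₀ over full span):
  R_A = 3w₀L/20 = 3·9·4/20 = 27/5 kN
  M_A = w₀L²/30 = 9·4²/30 = 24/5 kN·m
  R_B = 7w₀L/20 = 7·9·4/20 = 63/5 kN
  M_B = -w₀L²/20 = -9·4²/20 = -36/5 kN·m
Load 2 — applied couple M₀=-17 kN·m at a=3 m (b=L-a=1):
  R_A = 6M₀ab/L³ = 6·(-17)·3·1/4³ = -153/32 kN
  M_A = M₀b(2a-b)/L² = (-17)·1·(2·3-1)/4² = -85/16 kN·m
  R_B = -6M₀ab/L³ = -6·(-17)·3·1/4³ = 153/32 kN
  M_B = M₀a(2b-a)/L² = (-17)·3·(2·1-3)/4² = 51/16 kN·m
Superposition: R_A = 99/160 kN, M_A = -41/80 kN·m, R_B = 2781/160 kN, M_B = -321/80 kN·m

R_A = 99/160 kN, M_A = -41/80 kN·m, R_B = 2781/160 kN, M_B = -321/80 kN·m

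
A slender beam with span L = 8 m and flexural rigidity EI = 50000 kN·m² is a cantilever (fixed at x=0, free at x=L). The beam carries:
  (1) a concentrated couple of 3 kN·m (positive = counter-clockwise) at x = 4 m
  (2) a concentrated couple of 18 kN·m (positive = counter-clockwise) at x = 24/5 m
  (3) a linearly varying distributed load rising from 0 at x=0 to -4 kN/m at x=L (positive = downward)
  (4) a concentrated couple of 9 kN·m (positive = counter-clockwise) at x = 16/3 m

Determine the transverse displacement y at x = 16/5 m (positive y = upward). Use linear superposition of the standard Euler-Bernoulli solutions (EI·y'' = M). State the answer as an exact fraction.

Load 1 — applied couple M₀=3 kN·m at a=4 m (b=L-a=4):
  y_1 = M₀x²/(2EI)  [x≤a] = 3·(16/5)²/(2·50000) = 24/78125 m
Load 2 — applied couple M₀=18 kN·m at a=24/5 m (b=L-a=16/5):
  y_2 = M₀x²/(2EI)  [x≤a] = 18·(16/5)²/(2·50000) = 144/78125 m
Load 3 — triangular load w₀=-4 kN/m (0→w₀ over full span):
  y_3 = (w₀Lx³/12-w₀L²x²/6-w₀x⁵/(120L))/EI = ((-4)·8·(16/5)³/12-(-4)·8²·(16/5)²/6-(-4)·(16/5)⁵/(120·8))/50000 = 1028096/146484375 m
Load 4 — applied couple M₀=9 kN·m at a=16/3 m (b=L-a=8/3):
  y_4 = M₀x²/(2EI)  [x≤a] = 9·(16/5)²/(2·50000) = 72/78125 m
Superposition: y = Σ y_i = 1478096/146484375 m ≈ 0.010090 m

y(16/5) = 1478096/146484375 m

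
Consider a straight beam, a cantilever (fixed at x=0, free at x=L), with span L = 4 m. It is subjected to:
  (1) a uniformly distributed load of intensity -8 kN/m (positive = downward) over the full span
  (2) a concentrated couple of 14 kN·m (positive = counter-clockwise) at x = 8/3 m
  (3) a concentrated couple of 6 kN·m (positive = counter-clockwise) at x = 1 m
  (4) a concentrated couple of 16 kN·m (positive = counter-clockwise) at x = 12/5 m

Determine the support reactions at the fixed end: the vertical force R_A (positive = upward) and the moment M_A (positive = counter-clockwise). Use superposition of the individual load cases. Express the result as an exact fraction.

Load 1 — uniform load w=-8 kN/m over full span:
  R_A = wL = (-8)·4 = -32 kN
  M_A = wL²/2 = (-8)·4²/2 = -64 kN·m
Load 2 — applied couple M₀=14 kN·m at a=8/3 m (b=L-a=4/3):
  R_A = 0 kN
  M_A = -M₀ = -14 kN·m
Load 3 — applied couple M₀=6 kN·m at a=1 m (b=L-a=3):
  R_A = 0 kN
  M_A = -M₀ = -6 kN·m
Load 4 — applied couple M₀=16 kN·m at a=12/5 m (b=L-a=8/5):
  R_A = 0 kN
  M_A = -M₀ = -16 kN·m
Superposition: R_A = -32 kN, M_A = -100 kN·m

R_A = -32 kN, M_A = -100 kN·m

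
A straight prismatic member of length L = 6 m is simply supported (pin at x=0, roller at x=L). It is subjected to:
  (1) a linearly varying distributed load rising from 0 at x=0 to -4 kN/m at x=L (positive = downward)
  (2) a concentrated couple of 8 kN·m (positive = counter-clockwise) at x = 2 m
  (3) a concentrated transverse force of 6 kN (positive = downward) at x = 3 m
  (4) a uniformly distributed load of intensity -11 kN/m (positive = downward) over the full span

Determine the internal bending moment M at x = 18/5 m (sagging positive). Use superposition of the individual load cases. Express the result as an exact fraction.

Load 1 — triangular load w₀=-4 kN/m (0→w₀ over full span):
  M_1 = w₀Lx/6 - w₀x³/(6L) = (-4)·6·(18/5)/6 - (-4)·(18/5)³/(6·6) = -1152/125 kN·m
Load 2 — applied couple M₀=8 kN·m at a=2 m (b=L-a=4):
  M_2 = M₀x/L - M₀  [x>a] = 8·(18/5)/6 - 8 = -16/5 kN·m
Load 3 — point force P=6 kN at a=3 m (b=L-a=3):
  M_3 = Pa(L-x)/L  [x>a] = 6·3·(6-(18/5))/6 = 36/5 kN·m
Load 4 — uniform load w=-11 kN/m over full span:
  M_4 = wx(L-x)/2 = (-11)·(18/5)·(6-(18/5))/2 = -1188/25 kN·m
Superposition: M = Σ M_i = -6592/125 kN·m ≈ -52.736000 kN·m

M(18/5) = -6592/125 kN·m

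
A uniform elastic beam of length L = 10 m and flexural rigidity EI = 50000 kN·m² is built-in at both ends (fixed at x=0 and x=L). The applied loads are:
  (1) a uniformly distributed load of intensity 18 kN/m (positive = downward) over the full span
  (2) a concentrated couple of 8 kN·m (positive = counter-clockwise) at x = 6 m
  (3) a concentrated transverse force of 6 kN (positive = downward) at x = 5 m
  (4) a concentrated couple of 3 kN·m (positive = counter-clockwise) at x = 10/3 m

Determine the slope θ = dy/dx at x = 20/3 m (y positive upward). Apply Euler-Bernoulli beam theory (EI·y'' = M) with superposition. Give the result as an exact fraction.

Load 1 — uniform load w=18 kN/m over full span:
  θ_1 = -wx(L-x)(L-2x)/(12EI) = -18·(20/3)·(10-(20/3))·(10-2·(20/3))/(12·50000) = 1/450 rad
Load 2 — applied couple M₀=8 kN·m at a=6 m (b=L-a=4):
  θ_2 = (R_Ax²/2 - M_Ax - M₀(x-a))/EI  [x>a] with R_A=144/125, M_A=64/25 = ((144/125)·(20/3)²/2 - (64/25)·(20/3) - 8·((20/3)-6))/50000 = 1/15625 rad
Load 3 — point force P=6 kN at a=5 m (b=L-a=5):
  θ_3 = Pa²(L-x)(2bL-(3b+a)(L-x))/(2L³EI)  [x>a] = 6·5²·(10-(20/3))·(2·5·10-(3·5+5)·(10-(20/3)))/(2·10³·50000) = 1/6000 rad
Load 4 — applied couple M₀=3 kN·m at a=10/3 m (b=L-a=20/3):
  θ_4 = (R_Ax²/2 - M_Ax - M₀(x-a))/EI  [x>a] with R_A=2/5, M_A=0 = ((2/5)·(20/3)²/2 - 0·(20/3) - 3·((20/3)-(10/3)))/50000 = -1/45000 rad
Superposition: θ = Σ θ_i = 1823/750000 rad ≈ 0.002431 rad

θ(20/3) = 1823/750000 rad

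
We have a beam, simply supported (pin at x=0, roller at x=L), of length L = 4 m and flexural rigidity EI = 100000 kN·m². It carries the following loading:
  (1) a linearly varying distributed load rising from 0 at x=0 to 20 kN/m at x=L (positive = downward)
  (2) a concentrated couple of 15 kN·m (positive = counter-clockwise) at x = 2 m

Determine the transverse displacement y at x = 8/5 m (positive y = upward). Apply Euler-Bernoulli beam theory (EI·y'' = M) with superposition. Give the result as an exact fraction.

y(8/5) = -76399/234375000 m

Load 1 — triangular load w₀=20 kN/m (0→w₀ over full span):
  y_1 = -w₀x(7L⁴-10L²x²+3x⁴)/(360LEI) = -20·(8/5)·(7·4⁴-10·4²·(8/5)²+3·(8/5)⁴)/(360·4·100000) = -9128/29296875 m
Load 2 — applied couple M₀=15 kN·m at a=2 m (b=L-a=2):
  y_2 = (M₀x³/(6L)+C₁x)/EI  [x≤a] with C₁=M₀(3b²-L²)/(6L)=-5/2 = (15·(8/5)³/(6·4)+(-5/2)·(8/5))/100000 = -9/625000 m
Superposition: y = Σ y_i = -76399/234375000 m ≈ -0.000326 m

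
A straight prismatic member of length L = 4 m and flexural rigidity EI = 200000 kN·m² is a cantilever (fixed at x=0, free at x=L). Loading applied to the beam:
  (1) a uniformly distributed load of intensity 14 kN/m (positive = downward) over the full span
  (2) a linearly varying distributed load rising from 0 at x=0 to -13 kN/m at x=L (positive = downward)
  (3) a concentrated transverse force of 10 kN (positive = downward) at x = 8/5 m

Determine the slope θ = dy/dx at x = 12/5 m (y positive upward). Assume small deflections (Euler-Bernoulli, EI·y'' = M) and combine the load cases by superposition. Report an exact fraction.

Load 1 — uniform load w=14 kN/m over full span:
  θ_1 = -wx(x²-3Lx+3L²)/(6EI) = -14·(12/5)·((12/5)²-3·4·(12/5)+3·4²)/(6·200000) = -273/390625 rad
Load 2 — triangular load w₀=-13 kN/m (0→w₀ over full span):
  θ_2 = (w₀Lx²/4-w₀L²x/3-w₀x⁴/(24L))/EI = ((-13)·4·(12/5)²/4-(-13)·4²·(12/5)/3-(-13)·(12/5)⁴/(24·4))/200000 = 7501/15625000 rad
Load 3 — point force P=10 kN at a=8/5 m (b=L-a=12/5):
  θ_3 = -Pa²/(2EI)  [x>a] = -10·(8/5)²/(2·200000) = -1/15625 rad
Superposition: θ = Σ θ_i = -4419/15625000 rad ≈ -0.000283 rad

θ(12/5) = -4419/15625000 rad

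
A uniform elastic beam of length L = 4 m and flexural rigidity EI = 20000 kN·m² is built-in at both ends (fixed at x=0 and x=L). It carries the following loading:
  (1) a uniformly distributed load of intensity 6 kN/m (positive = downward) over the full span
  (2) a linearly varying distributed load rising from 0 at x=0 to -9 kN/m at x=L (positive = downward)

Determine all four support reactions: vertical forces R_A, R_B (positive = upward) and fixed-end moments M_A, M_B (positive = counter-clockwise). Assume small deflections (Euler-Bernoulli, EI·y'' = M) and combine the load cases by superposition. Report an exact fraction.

R_A = 33/5 kN, M_A = 16/5 kN·m, R_B = -3/5 kN, M_B = -4/5 kN·m

Load 1 — uniform load w=6 kN/m over full span:
  R_A = wL/2 = 6·4/2 = 12 kN
  M_A = wL²/12 = 6·4²/12 = 8 kN·m
  R_B = wL/2 = 6·4/2 = 12 kN
  M_B = -wL²/12 = -6·4²/12 = -8 kN·m
Load 2 — triangular load w₀=-9 kN/m (0→w₀ over full span):
  R_A = 3w₀L/20 = 3·(-9)·4/20 = -27/5 kN
  M_A = w₀L²/30 = (-9)·4²/30 = -24/5 kN·m
  R_B = 7w₀L/20 = 7·(-9)·4/20 = -63/5 kN
  M_B = -w₀L²/20 = -(-9)·4²/20 = 36/5 kN·m
Superposition: R_A = 33/5 kN, M_A = 16/5 kN·m, R_B = -3/5 kN, M_B = -4/5 kN·m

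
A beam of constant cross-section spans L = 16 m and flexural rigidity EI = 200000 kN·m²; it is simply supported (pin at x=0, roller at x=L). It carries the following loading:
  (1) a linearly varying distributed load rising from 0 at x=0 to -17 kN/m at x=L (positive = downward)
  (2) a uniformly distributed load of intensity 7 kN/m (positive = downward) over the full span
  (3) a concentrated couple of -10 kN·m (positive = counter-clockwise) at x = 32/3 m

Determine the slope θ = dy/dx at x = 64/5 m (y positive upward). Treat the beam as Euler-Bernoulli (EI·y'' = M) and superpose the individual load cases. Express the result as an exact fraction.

Load 1 — triangular load w₀=-17 kN/m (0→w₀ over full span):
  θ_1 = -w₀(7L⁴-30L²x²+15x⁴)/(360LEI) = -(-17)·(7·16⁴-30·16²·(64/5)²+15·(64/5)⁴)/(360·16·200000) = -102952/17578125 rad
Load 2 — uniform load w=7 kN/m over full span:
  θ_2 = -w(L³-6Lx²+4x³)/(24EI) = -7·(16³-6·16·(64/5)²+4·(64/5)³)/(24·200000) = 1848/390625 rad
Load 3 — applied couple M₀=-10 kN·m at a=32/3 m (b=L-a=16/3):
  θ_3 = (M₀x²/(2L)-M₀(x-a)+C₁)/EI  [x>a] with C₁=M₀(3b²-L²)/(6L)=160/9 = ((-10)·(64/5)²/(2·16)-(-10)·((64/5)-(32/3))+(160/9))/200000 = -17/281250 rad
Superposition: θ = Σ θ_i = -13903/11718750 rad ≈ -0.001186 rad

θ(64/5) = -13903/11718750 rad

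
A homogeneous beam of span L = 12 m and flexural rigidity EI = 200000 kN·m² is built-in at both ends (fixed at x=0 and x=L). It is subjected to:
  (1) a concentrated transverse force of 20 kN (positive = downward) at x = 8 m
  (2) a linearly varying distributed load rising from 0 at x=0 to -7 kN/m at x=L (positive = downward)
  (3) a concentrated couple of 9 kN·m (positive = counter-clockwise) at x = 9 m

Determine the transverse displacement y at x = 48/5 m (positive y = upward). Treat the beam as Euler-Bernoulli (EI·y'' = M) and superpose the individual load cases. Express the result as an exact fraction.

Load 1 — point force P=20 kN at a=8 m (b=L-a=4):
  y_1 = -Pa²(L-x)²(3bL-(3b+a)(L-x))/(6L³EI)  [x>a] = -20·8²·(12-(48/5))²·(3·4·12-(3·4+8)·(12-(48/5)))/(6·12³·200000) = -16/46875 m
Load 2 — triangular load w₀=-7 kN/m (0→w₀ over full span):
  y_2 = -w₀x²(L-x)²(x+2L)/(120LEI) = -(-7)·(48/5)²·(12-(48/5))²·((48/5)+2·12)/(120·12·200000) = 21168/48828125 m
Load 3 — applied couple M₀=9 kN·m at a=9 m (b=L-a=3):
  y_3 = (R_Ax³/6 - M_Ax²/2 - M₀(x-a)²/2)/EI  [x>a] with R_A=27/32, M_A=45/16 = ((27/32)·(48/5)³/6 - (45/16)·(48/5)²/2 - 9·((48/5)-9)²/2)/200000 = -1701/50000000 m
Superposition: y = Σ y_i = 1090637/18750000000 m ≈ 0.000058 m

y(48/5) = 1090637/18750000000 m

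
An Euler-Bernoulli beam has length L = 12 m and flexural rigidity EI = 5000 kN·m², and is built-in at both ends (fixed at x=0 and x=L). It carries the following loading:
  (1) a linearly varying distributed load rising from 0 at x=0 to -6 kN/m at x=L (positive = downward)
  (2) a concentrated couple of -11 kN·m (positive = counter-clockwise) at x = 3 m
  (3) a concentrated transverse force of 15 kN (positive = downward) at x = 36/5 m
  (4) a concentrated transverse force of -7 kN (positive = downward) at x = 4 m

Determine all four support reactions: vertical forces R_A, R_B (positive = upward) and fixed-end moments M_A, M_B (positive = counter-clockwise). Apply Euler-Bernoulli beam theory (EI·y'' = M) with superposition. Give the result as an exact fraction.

R_A = -253507/21600 kN, M_A = -78847/3600 kN·m, R_B = -351293/21600 kN, M_B = 72233/3600 kN·m

Load 1 — triangular load w₀=-6 kN/m (0→w₀ over full span):
  R_A = 3w₀L/20 = 3·(-6)·12/20 = -54/5 kN
  M_A = w₀L²/30 = (-6)·12²/30 = -144/5 kN·m
  R_B = 7w₀L/20 = 7·(-6)·12/20 = -126/5 kN
  M_B = -w₀L²/20 = -(-6)·12²/20 = 216/5 kN·m
Load 2 — applied couple M₀=-11 kN·m at a=3 m (b=L-a=9):
  R_A = 6M₀ab/L³ = 6·(-11)·3·9/12³ = -33/32 kN
  M_A = M₀b(2a-b)/L² = (-11)·9·(2·3-9)/12² = 33/16 kN·m
  R_B = -6M₀ab/L³ = -6·(-11)·3·9/12³ = 33/32 kN
  M_B = M₀a(2b-a)/L² = (-11)·3·(2·9-3)/12² = -55/16 kN·m
Load 3 — point force P=15 kN at a=36/5 m (b=L-a=24/5):
  R_A = Pb²(3a+b)/L³ = 15·(24/5)²·(3·(36/5)+(24/5))/12³ = 132/25 kN
  M_A = Pab²/L² = 15·(36/5)·(24/5)²/12² = 432/25 kN·m
  R_B = Pa²(a+3b)/L³ = 15·(36/5)²·((36/5)+3·(24/5))/12³ = 243/25 kN
  M_B = -Pa²b/L² = -15·(36/5)²·(24/5)/12² = -648/25 kN·m
Load 4 — point force P=-7 kN at a=4 m (b=L-a=8):
  R_A = Pb²(3a+b)/L³ = (-7)·8²·(3·4+8)/12³ = -140/27 kN
  M_A = Pab²/L² = (-7)·4·8²/12² = -112/9 kN·m
  R_B = Pa²(a+3b)/L³ = (-7)·4²·(4+3·8)/12³ = -49/27 kN
  M_B = -Pa²b/L² = -(-7)·4²·8/12² = 56/9 kN·m
Superposition: R_A = -253507/21600 kN, M_A = -78847/3600 kN·m, R_B = -351293/21600 kN, M_B = 72233/3600 kN·m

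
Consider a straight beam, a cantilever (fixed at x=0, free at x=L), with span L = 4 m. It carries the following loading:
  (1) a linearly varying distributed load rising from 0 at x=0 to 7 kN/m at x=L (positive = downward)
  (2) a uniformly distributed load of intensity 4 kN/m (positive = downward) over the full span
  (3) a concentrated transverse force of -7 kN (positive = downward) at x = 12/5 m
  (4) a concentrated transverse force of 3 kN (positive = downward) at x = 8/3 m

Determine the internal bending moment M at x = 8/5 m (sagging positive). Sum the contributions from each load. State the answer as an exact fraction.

M(8/5) = -3156/125 kN·m

Load 1 — triangular load w₀=7 kN/m (0→w₀ over full span):
  M_1 = w₀Lx/2 - w₀L²/3 - w₀x³/(6L) = 7·4·(8/5)/2 - 7·4²/3 - 7·(8/5)³/(6·4) = -2016/125 kN·m
Load 2 — uniform load w=4 kN/m over full span:
  M_2 = -w(L-x)²/2 = -4·(4-(8/5))²/2 = -288/25 kN·m
Load 3 — point force P=-7 kN at a=12/5 m (b=L-a=8/5):
  M_3 = -P(a-x)  [x≤a] = -(-7)·((12/5)-(8/5)) = 28/5 kN·m
Load 4 — point force P=3 kN at a=8/3 m (b=L-a=4/3):
  M_4 = -P(a-x)  [x≤a] = -3·((8/3)-(8/5)) = -16/5 kN·m
Superposition: M = Σ M_i = -3156/125 kN·m ≈ -25.248000 kN·m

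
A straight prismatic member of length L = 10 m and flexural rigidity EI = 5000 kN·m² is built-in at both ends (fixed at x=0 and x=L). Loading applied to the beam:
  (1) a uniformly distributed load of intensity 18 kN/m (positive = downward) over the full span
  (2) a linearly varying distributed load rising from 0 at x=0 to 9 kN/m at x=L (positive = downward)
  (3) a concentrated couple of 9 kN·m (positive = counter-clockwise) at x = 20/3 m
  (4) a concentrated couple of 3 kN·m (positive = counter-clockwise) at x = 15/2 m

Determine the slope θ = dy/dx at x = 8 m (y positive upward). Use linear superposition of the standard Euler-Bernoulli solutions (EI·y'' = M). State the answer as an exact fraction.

θ(8) = 933/25000 rad

Load 1 — uniform load w=18 kN/m over full span:
  θ_1 = -wx(L-x)(L-2x)/(12EI) = -18·8·(10-8)·(10-2·8)/(12·5000) = 18/625 rad
Load 2 — triangular load w₀=9 kN/m (0→w₀ over full span):
  θ_2 = -w₀(2x(L-x)(L-2x)(x+2L)+x²(L-x)²)/(120LEI) = -9·(2·8·(10-8)·(10-2·8)·(8+2·10)+8²·(10-8)²)/(120·10·5000) = 24/3125 rad
Load 3 — applied couple M₀=9 kN·m at a=20/3 m (b=L-a=10/3):
  θ_3 = (R_Ax²/2 - M_Ax - M₀(x-a))/EI  [x>a] with R_A=6/5, M_A=3 = ((6/5)·8²/2 - 3·8 - 9·(8-(20/3)))/5000 = 3/6250 rad
Load 4 — applied couple M₀=3 kN·m at a=15/2 m (b=L-a=5/2):
  θ_4 = (R_Ax²/2 - M_Ax - M₀(x-a))/EI  [x>a] with R_A=27/80, M_A=15/16 = ((27/80)·8²/2 - (15/16)·8 - 3·(8-(15/2)))/5000 = 9/25000 rad
Superposition: θ = Σ θ_i = 933/25000 rad ≈ 0.037320 rad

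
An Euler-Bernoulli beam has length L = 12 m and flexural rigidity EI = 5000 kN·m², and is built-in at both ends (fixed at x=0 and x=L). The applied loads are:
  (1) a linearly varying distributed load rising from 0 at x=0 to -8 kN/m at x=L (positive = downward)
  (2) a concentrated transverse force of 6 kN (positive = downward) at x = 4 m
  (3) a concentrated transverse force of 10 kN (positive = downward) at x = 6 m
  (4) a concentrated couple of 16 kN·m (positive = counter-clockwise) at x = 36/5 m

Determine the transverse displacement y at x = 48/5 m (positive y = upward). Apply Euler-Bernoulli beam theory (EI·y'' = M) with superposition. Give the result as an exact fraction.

Load 1 — triangular load w₀=-8 kN/m (0→w₀ over full span):
  y_1 = -w₀x²(L-x)²(x+2L)/(120LEI) = -(-8)·(48/5)²·(12-(48/5))²·((48/5)+2·12)/(120·12·5000) = 193536/9765625 m
Load 2 — point force P=6 kN at a=4 m (b=L-a=8):
  y_2 = -Pa²(L-x)²(3bL-(3b+a)(L-x))/(6L³EI)  [x>a] = -6·4²·(12-(48/5))²·(3·8·12-(3·8+4)·(12-(48/5)))/(6·12³·5000) = -184/78125 m
Load 3 — point force P=10 kN at a=6 m (b=L-a=6):
  y_3 = -Pa²(L-x)²(3bL-(3b+a)(L-x))/(6L³EI)  [x>a] = -10·6²·(12-(48/5))²·(3·6·12-(3·6+6)·(12-(48/5)))/(6·12³·5000) = -99/15625 m
Load 4 — applied couple M₀=16 kN·m at a=36/5 m (b=L-a=24/5):
  y_4 = (R_Ax³/6 - M_Ax²/2 - M₀(x-a)²/2)/EI  [x>a] with R_A=48/25, M_A=128/25 = ((48/25)·(48/5)³/6 - (128/25)·(48/5)²/2 - 16·((48/5)-(36/5))²/2)/5000 = 432/1953125 m
Superposition: y = Σ y_i = 110821/9765625 m ≈ 0.011348 m

y(48/5) = 110821/9765625 m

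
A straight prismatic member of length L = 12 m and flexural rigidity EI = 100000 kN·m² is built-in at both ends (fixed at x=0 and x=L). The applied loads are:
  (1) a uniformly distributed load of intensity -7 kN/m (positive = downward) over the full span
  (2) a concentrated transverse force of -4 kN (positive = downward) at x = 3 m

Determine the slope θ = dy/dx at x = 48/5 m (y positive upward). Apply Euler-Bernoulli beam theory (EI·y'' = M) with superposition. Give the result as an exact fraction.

θ(48/5) = -6273/6250000 rad

Load 1 — uniform load w=-7 kN/m over full span:
  θ_1 = -wx(L-x)(L-2x)/(12EI) = -(-7)·(48/5)·(12-(48/5))·(12-2·(48/5))/(12·100000) = -378/390625 rad
Load 2 — point force P=-4 kN at a=3 m (b=L-a=9):
  θ_2 = Pa²(L-x)(2bL-(3b+a)(L-x))/(2L³EI)  [x>a] = (-4)·3²·(12-(48/5))·(2·9·12-(3·9+3)·(12-(48/5)))/(2·12³·100000) = -9/250000 rad
Superposition: θ = Σ θ_i = -6273/6250000 rad ≈ -0.001004 rad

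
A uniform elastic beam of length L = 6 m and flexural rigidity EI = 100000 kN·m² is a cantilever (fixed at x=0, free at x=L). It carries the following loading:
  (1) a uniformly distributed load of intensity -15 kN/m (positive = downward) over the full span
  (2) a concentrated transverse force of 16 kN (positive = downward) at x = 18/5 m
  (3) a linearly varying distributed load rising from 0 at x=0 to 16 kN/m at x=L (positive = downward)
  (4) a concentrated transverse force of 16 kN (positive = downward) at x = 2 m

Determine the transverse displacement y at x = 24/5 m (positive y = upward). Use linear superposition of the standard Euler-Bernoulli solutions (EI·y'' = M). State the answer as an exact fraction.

Load 1 — uniform load w=-15 kN/m over full span:
  y_1 = -wx²(x²-4Lx+6L²)/(24EI) = -(-15)·(24/5)²·((24/5)²-4·6·(24/5)+6·6²)/(24·100000) = 6966/390625 m
Load 2 — point force P=16 kN at a=18/5 m (b=L-a=12/5):
  y_2 = -Pa²(3x-a)/(6EI)  [x>a] = -16·(18/5)²·(3·(24/5)-(18/5))/(6·100000) = -1458/390625 m
Load 3 — triangular load w₀=16 kN/m (0→w₀ over full span):
  y_3 = (w₀Lx³/12-w₀L²x²/6-w₀x⁵/(120L))/EI = (16·6·(24/5)³/12-16·6²·(24/5)²/6-16·(24/5)⁵/(120·6))/100000 = -675648/48828125 m
Load 4 — point force P=16 kN at a=2 m (b=L-a=4):
  y_4 = -Pa²(3x-a)/(6EI)  [x>a] = -16·2²·(3·(24/5)-2)/(6·100000) = -62/46875 m
Superposition: y = Σ y_i = -155194/146484375 m ≈ -0.001059 m

y(24/5) = -155194/146484375 m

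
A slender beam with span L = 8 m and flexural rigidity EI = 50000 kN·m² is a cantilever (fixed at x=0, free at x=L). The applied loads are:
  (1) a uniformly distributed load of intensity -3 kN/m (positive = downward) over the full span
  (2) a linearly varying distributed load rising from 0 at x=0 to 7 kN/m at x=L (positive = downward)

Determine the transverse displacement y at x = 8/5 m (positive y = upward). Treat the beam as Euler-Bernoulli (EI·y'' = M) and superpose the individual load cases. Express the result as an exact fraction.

y(8/5) = -189824/146484375 m

Load 1 — uniform load w=-3 kN/m over full span:
  y_1 = -wx²(x²-4Lx+6L²)/(24EI) = -(-3)·(8/5)²·((8/5)²-4·8·(8/5)+6·8²)/(24·50000) = 4192/1953125 m
Load 2 — triangular load w₀=7 kN/m (0→w₀ over full span):
  y_2 = (w₀Lx³/12-w₀L²x²/6-w₀x⁵/(120L))/EI = (7·8·(8/5)³/12-7·8²·(8/5)²/6-7·(8/5)⁵/(120·8))/50000 = -504224/146484375 m
Superposition: y = Σ y_i = -189824/146484375 m ≈ -0.001296 m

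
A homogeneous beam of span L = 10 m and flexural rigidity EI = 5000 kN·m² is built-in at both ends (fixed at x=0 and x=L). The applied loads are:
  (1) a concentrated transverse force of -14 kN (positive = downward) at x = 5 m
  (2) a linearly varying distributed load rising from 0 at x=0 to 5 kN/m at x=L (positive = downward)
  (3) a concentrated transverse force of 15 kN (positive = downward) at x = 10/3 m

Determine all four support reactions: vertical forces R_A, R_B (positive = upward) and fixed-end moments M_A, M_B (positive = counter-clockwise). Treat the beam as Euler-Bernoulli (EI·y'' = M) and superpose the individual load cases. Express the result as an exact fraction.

R_A = 209/18 kN, M_A = 385/18 kN·m, R_B = 259/18 kN, M_B = -335/18 kN·m

Load 1 — point force P=-14 kN at a=5 m (b=L-a=5):
  R_A = Pb²(3a+b)/L³ = (-14)·5²·(3·5+5)/10³ = -7 kN
  M_A = Pab²/L² = (-14)·5·5²/10² = -35/2 kN·m
  R_B = Pa²(a+3b)/L³ = (-14)·5²·(5+3·5)/10³ = -7 kN
  M_B = -Pa²b/L² = -(-14)·5²·5/10² = 35/2 kN·m
Load 2 — triangular load w₀=5 kN/m (0→w₀ over full span):
  R_A = 3w₀L/20 = 3·5·10/20 = 15/2 kN
  M_A = w₀L²/30 = 5·10²/30 = 50/3 kN·m
  R_B = 7w₀L/20 = 7·5·10/20 = 35/2 kN
  M_B = -w₀L²/20 = -5·10²/20 = -25 kN·m
Load 3 — point force P=15 kN at a=10/3 m (b=L-a=20/3):
  R_A = Pb²(3a+b)/L³ = 15·(20/3)²·(3·(10/3)+(20/3))/10³ = 100/9 kN
  M_A = Pab²/L² = 15·(10/3)·(20/3)²/10² = 200/9 kN·m
  R_B = Pa²(a+3b)/L³ = 15·(10/3)²·((10/3)+3·(20/3))/10³ = 35/9 kN
  M_B = -Pa²b/L² = -15·(10/3)²·(20/3)/10² = -100/9 kN·m
Superposition: R_A = 209/18 kN, M_A = 385/18 kN·m, R_B = 259/18 kN, M_B = -335/18 kN·m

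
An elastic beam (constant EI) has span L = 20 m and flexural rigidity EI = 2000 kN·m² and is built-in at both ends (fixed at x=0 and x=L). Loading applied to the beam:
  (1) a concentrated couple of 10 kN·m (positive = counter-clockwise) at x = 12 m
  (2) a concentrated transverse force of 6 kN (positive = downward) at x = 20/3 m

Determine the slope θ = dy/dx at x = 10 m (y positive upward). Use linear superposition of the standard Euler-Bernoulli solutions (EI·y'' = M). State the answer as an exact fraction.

θ(10) = 17/2250 rad

Load 1 — applied couple M₀=10 kN·m at a=12 m (b=L-a=8):
  θ_1 = (R_Ax²/2 - M_Ax)/EI  [x≤a] with R_A=18/25, M_A=16/5 = ((18/25)·10²/2 - (16/5)·10)/2000 = 1/500 rad
Load 2 — point force P=6 kN at a=20/3 m (b=L-a=40/3):
  θ_2 = Pa²(L-x)(2bL-(3b+a)(L-x))/(2L³EI)  [x>a] = 6·(20/3)²·(20-10)·(2·(40/3)·20-(3·(40/3)+(20/3))·(20-10))/(2·20³·2000) = 1/180 rad
Superposition: θ = Σ θ_i = 17/2250 rad ≈ 0.007556 rad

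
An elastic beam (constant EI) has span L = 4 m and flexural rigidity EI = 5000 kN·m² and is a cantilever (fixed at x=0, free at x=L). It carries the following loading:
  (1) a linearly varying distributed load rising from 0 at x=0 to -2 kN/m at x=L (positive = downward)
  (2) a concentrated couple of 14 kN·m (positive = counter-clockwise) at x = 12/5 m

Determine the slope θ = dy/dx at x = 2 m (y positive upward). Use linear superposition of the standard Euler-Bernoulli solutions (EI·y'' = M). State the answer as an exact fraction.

θ(2) = 1/120 rad

Load 1 — triangular load w₀=-2 kN/m (0→w₀ over full span):
  θ_1 = (w₀Lx²/4-w₀L²x/3-w₀x⁴/(24L))/EI = ((-2)·4·2²/4-(-2)·4²·2/3-(-2)·2⁴/(24·4))/5000 = 41/15000 rad
Load 2 — applied couple M₀=14 kN·m at a=12/5 m (b=L-a=8/5):
  θ_2 = M₀x/EI  [x≤a] = 14·2/5000 = 7/1250 rad
Superposition: θ = Σ θ_i = 1/120 rad ≈ 0.008333 rad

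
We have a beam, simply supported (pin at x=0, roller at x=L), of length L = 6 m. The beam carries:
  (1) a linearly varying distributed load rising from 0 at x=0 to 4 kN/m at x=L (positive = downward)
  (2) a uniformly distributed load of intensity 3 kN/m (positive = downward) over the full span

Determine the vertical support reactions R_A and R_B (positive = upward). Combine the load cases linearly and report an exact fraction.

R_A = 13 kN, R_B = 17 kN

Load 1 — triangular load w₀=4 kN/m (0→w₀ over full span):
  R_A = w₀L/6 = 4·6/6 = 4 kN
  R_B = w₀L/3 = 4·6/3 = 8 kN
Load 2 — uniform load w=3 kN/m over full span:
  R_A = wL/2 = 3·6/2 = 9 kN
  R_B = wL/2 = 3·6/2 = 9 kN
Superposition: R_A = 13 kN, R_B = 17 kN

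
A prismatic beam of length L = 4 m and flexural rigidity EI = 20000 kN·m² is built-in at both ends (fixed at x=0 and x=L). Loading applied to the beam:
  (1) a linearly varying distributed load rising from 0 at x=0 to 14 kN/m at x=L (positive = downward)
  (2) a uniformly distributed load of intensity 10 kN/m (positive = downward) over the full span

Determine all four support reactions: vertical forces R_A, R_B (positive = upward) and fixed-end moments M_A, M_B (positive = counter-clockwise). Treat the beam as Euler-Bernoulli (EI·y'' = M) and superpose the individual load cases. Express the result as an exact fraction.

R_A = 142/5 kN, M_A = 104/5 kN·m, R_B = 198/5 kN, M_B = -368/15 kN·m

Load 1 — triangular load w₀=14 kN/m (0→w₀ over full span):
  R_A = 3w₀L/20 = 3·14·4/20 = 42/5 kN
  M_A = w₀L²/30 = 14·4²/30 = 112/15 kN·m
  R_B = 7w₀L/20 = 7·14·4/20 = 98/5 kN
  M_B = -w₀L²/20 = -14·4²/20 = -56/5 kN·m
Load 2 — uniform load w=10 kN/m over full span:
  R_A = wL/2 = 10·4/2 = 20 kN
  M_A = wL²/12 = 10·4²/12 = 40/3 kN·m
  R_B = wL/2 = 10·4/2 = 20 kN
  M_B = -wL²/12 = -10·4²/12 = -40/3 kN·m
Superposition: R_A = 142/5 kN, M_A = 104/5 kN·m, R_B = 198/5 kN, M_B = -368/15 kN·m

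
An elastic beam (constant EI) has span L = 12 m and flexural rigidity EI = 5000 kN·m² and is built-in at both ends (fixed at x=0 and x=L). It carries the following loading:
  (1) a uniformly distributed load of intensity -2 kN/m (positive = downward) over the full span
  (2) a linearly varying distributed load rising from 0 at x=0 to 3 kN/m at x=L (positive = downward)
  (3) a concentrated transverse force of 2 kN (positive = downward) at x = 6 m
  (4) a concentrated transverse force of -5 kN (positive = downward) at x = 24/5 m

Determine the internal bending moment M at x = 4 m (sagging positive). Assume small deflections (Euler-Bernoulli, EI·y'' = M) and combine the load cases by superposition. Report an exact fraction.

M(4) = -509/75 kN·m

Load 1 — uniform load w=-2 kN/m over full span:
  M_1 = wLx/2 - wL²/12 - wx²/2 = (-2)·12·4/2 - (-2)·12²/12 - (-2)·4²/2 = -8 kN·m
Load 2 — triangular load w₀=3 kN/m (0→w₀ over full span):
  M_2 = 3w₀Lx/20 - w₀L²/30 - w₀x³/(6L) = 3·3·12·4/20 - 3·12²/30 - 3·4³/(6·12) = 68/15 kN·m
Load 3 — point force P=2 kN at a=6 m (b=L-a=6):
  M_3 = Pb²(3a+b)x/L³ - Pab²/L²  [x≤a] = 2·6²·(3·6+6)·4/12³ - 2·6·6²/12² = 1 kN·m
Load 4 — point force P=-5 kN at a=24/5 m (b=L-a=36/5):
  M_4 = Pb²(3a+b)x/L³ - Pab²/L²  [x≤a] = (-5)·(36/5)²·(3·(24/5)+(36/5))·4/12³ - (-5)·(24/5)·(36/5)²/12² = -108/25 kN·m
Superposition: M = Σ M_i = -509/75 kN·m ≈ -6.786667 kN·m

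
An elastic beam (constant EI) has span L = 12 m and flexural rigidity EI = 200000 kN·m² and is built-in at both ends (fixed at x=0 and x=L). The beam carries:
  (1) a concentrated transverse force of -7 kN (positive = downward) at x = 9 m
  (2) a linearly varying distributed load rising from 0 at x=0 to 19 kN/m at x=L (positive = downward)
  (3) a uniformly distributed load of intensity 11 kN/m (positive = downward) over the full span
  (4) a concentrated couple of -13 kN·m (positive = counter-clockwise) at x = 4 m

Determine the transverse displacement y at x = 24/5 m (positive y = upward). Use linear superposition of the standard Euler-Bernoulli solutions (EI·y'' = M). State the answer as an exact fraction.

y(24/5) = -7801281/1562500000 m

Load 1 — point force P=-7 kN at a=9 m (b=L-a=3):
  y_1 = -Pb²x²(3aL-(3a+b)x)/(6L³EI)  [x≤a] = -(-7)·3²·(24/5)²·(3·9·12-(3·9+3)·(24/5))/(6·12³·200000) = 63/500000 m
Load 2 — triangular load w₀=19 kN/m (0→w₀ over full span):
  y_2 = -w₀x²(L-x)²(x+2L)/(120LEI) = -19·(24/5)²·(12-(24/5))²·((24/5)+2·12)/(120·12·200000) = -110808/48828125 m
Load 3 — uniform load w=11 kN/m over full span:
  y_3 = -wx²(L-x)²/(24EI) = -11·(24/5)²·(12-(24/5))²/(24·200000) = -5346/1953125 m
Load 4 — applied couple M₀=-13 kN·m at a=4 m (b=L-a=8):
  y_4 = (R_Ax³/6 - M_Ax²/2 - M₀(x-a)²/2)/EI  [x>a] with R_A=-13/9, M_A=0 = ((-13/9)·(24/5)³/6 - 0·(24/5)²/2 - (-13)·((24/5)-4)²/2)/200000 = -351/3125000 m
Superposition: y = Σ y_i = -7801281/1562500000 m ≈ -0.004993 m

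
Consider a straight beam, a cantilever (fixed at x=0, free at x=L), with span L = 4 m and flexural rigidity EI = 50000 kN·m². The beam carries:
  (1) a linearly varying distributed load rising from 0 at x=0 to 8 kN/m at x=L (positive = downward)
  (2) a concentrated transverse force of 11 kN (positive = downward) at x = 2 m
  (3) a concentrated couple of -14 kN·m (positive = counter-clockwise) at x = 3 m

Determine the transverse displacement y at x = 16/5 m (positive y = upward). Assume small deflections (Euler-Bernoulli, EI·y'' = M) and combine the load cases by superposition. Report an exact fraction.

y(16/5) = -12365519/2343750000 m

Load 1 — triangular load w₀=8 kN/m (0→w₀ over full span):
  y_1 = (w₀Lx³/12-w₀L²x²/6-w₀x⁵/(120L))/EI = (8·4·(16/5)³/12-8·4²·(16/5)²/6-8·(16/5)⁵/(120·4))/50000 = -400384/146484375 m
Load 2 — point force P=11 kN at a=2 m (b=L-a=2):
  y_2 = -Pa²(3x-a)/(6EI)  [x>a] = -11·2²·(3·(16/5)-2)/(6·50000) = -209/187500 m
Load 3 — applied couple M₀=-14 kN·m at a=3 m (b=L-a=1):
  y_3 = M₀a(2x-a)/(2EI)  [x>a] = (-14)·3·(2·(16/5)-3)/(2·50000) = -357/250000 m
Superposition: y = Σ y_i = -12365519/2343750000 m ≈ -0.005276 m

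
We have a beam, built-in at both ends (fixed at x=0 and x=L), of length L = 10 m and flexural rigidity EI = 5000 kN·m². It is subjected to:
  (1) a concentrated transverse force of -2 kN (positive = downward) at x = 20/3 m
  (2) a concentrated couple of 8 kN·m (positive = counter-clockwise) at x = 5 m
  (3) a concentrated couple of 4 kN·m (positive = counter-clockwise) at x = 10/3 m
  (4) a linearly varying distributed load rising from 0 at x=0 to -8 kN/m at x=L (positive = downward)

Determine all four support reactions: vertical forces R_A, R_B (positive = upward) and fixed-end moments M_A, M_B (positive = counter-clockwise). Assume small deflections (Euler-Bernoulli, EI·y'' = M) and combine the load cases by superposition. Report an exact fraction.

Load 1 — point force P=-2 kN at a=20/3 m (b=L-a=10/3):
  R_A = Pb²(3a+b)/L³ = (-2)·(10/3)²·(3·(20/3)+(10/3))/10³ = -14/27 kN
  M_A = Pab²/L² = (-2)·(20/3)·(10/3)²/10² = -40/27 kN·m
  R_B = Pa²(a+3b)/L³ = (-2)·(20/3)²·((20/3)+3·(10/3))/10³ = -40/27 kN
  M_B = -Pa²b/L² = -(-2)·(20/3)²·(10/3)/10² = 80/27 kN·m
Load 2 — applied couple M₀=8 kN·m at a=5 m (b=L-a=5):
  R_A = 6M₀ab/L³ = 6·8·5·5/10³ = 6/5 kN
  M_A = M₀b(2a-b)/L² = 8·5·(2·5-5)/10² = 2 kN·m
  R_B = -6M₀ab/L³ = -6·8·5·5/10³ = -6/5 kN
  M_B = M₀a(2b-a)/L² = 8·5·(2·5-5)/10² = 2 kN·m
Load 3 — applied couple M₀=4 kN·m at a=10/3 m (b=L-a=20/3):
  R_A = 6M₀ab/L³ = 6·4·(10/3)·(20/3)/10³ = 8/15 kN
  M_A = M₀b(2a-b)/L² = 4·(20/3)·(2·(10/3)-(20/3))/10² = 0 kN·m
  R_B = -6M₀ab/L³ = -6·4·(10/3)·(20/3)/10³ = -8/15 kN
  M_B = M₀a(2b-a)/L² = 4·(10/3)·(2·(20/3)-(10/3))/10² = 4/3 kN·m
Load 4 — triangular load w₀=-8 kN/m (0→w₀ over full span):
  R_A = 3w₀L/20 = 3·(-8)·10/20 = -12 kN
  M_A = w₀L²/30 = (-8)·10²/30 = -80/3 kN·m
  R_B = 7w₀L/20 = 7·(-8)·10/20 = -28 kN
  M_B = -w₀L²/20 = -(-8)·10²/20 = 40 kN·m
Superposition: R_A = -1456/135 kN, M_A = -706/27 kN·m, R_B = -4214/135 kN, M_B = 1250/27 kN·m

R_A = -1456/135 kN, M_A = -706/27 kN·m, R_B = -4214/135 kN, M_B = 1250/27 kN·m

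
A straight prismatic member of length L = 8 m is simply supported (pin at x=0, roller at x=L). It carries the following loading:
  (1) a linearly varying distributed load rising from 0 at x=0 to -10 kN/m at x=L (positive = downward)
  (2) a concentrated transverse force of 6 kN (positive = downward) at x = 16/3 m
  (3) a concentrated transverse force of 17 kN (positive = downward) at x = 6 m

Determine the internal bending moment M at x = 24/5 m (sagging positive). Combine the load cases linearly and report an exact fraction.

M(24/5) = -274/25 kN·m

Load 1 — triangular load w₀=-10 kN/m (0→w₀ over full span):
  M_1 = w₀Lx/6 - w₀x³/(6L) = (-10)·8·(24/5)/6 - (-10)·(24/5)³/(6·8) = -1024/25 kN·m
Load 2 — point force P=6 kN at a=16/3 m (b=L-a=8/3):
  M_2 = Pbx/L  [x≤a] = 6·(8/3)·(24/5)/8 = 48/5 kN·m
Load 3 — point force P=17 kN at a=6 m (b=L-a=2):
  M_3 = Pbx/L  [x≤a] = 17·2·(24/5)/8 = 102/5 kN·m
Superposition: M = Σ M_i = -274/25 kN·m ≈ -10.960000 kN·m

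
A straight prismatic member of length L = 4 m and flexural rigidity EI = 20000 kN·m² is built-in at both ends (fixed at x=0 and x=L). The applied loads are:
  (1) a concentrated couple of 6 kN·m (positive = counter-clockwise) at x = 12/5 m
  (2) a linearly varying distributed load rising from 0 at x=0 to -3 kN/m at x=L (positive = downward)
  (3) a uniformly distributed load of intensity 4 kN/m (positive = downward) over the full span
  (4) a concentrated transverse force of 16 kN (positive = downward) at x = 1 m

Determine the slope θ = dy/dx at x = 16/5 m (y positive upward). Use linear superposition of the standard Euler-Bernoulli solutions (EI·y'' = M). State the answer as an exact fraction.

θ(16/5) = 23/156250 rad

Load 1 — applied couple M₀=6 kN·m at a=12/5 m (b=L-a=8/5):
  θ_1 = (R_Ax²/2 - M_Ax - M₀(x-a))/EI  [x>a] with R_A=54/25, M_A=48/25 = ((54/25)·(16/5)²/2 - (48/25)·(16/5) - 6·((16/5)-(12/5)))/20000 = 9/1562500 rad
Load 2 — triangular load w₀=-3 kN/m (0→w₀ over full span):
  θ_2 = -w₀(2x(L-x)(L-2x)(x+2L)+x²(L-x)²)/(120LEI) = -(-3)·(2·(16/5)·(4-(16/5))·(4-2·(16/5))·((16/5)+2·4)+(16/5)²·(4-(16/5))²)/(120·4·20000) = -16/390625 rad
Load 3 — uniform load w=4 kN/m over full span:
  θ_3 = -wx(L-x)(L-2x)/(12EI) = -4·(16/5)·(4-(16/5))·(4-2·(16/5))/(12·20000) = 8/78125 rad
Load 4 — point force P=16 kN at a=1 m (b=L-a=3):
  θ_4 = Pa²(L-x)(2bL-(3b+a)(L-x))/(2L³EI)  [x>a] = 16·1²·(4-(16/5))·(2·3·4-(3·3+1)·(4-(16/5)))/(2·4³·20000) = 1/12500 rad
Superposition: θ = Σ θ_i = 23/156250 rad ≈ 0.000147 rad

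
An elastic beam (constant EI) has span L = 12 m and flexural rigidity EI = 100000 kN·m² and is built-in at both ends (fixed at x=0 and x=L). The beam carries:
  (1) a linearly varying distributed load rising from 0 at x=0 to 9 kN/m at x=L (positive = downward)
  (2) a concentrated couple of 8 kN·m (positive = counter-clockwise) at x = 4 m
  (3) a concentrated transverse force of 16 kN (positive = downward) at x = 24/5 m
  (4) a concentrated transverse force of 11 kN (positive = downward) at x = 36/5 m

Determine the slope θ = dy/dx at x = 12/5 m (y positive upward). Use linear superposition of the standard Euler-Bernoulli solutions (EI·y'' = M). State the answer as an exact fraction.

θ(12/5) = -2173/1953125 rad

Load 1 — triangular load w₀=9 kN/m (0→w₀ over full span):
  θ_1 = -w₀(2x(L-x)(L-2x)(x+2L)+x²(L-x)²)/(120LEI) = -9·(2·(12/5)·(12-(12/5))·(12-2·(12/5))·((12/5)+2·12)+(12/5)²·(12-(12/5))²)/(120·12·100000) = -1134/1953125 rad
Load 2 — applied couple M₀=8 kN·m at a=4 m (b=L-a=8):
  θ_2 = (R_Ax²/2 - M_Ax)/EI  [x≤a] with R_A=8/9, M_A=0 = ((8/9)·(12/5)²/2 - 0·(12/5))/100000 = 2/78125 rad
Load 3 — point force P=16 kN at a=24/5 m (b=L-a=36/5):
  θ_3 = -Pb²x(2aL-(3a+b)x)/(2L³EI)  [x≤a] = -16·(36/5)²·(12/5)·(2·(24/5)·12-(3·(24/5)+(36/5))·(12/5))/(2·12³·100000) = -3564/9765625 rad
Load 4 — point force P=11 kN at a=36/5 m (b=L-a=24/5):
  θ_4 = -Pb²x(2aL-(3a+b)x)/(2L³EI)  [x≤a] = -11·(24/5)²·(12/5)·(2·(36/5)·12-(3·(36/5)+(24/5))·(12/5))/(2·12³·100000) = -1881/9765625 rad
Superposition: θ = Σ θ_i = -2173/1953125 rad ≈ -0.001113 rad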